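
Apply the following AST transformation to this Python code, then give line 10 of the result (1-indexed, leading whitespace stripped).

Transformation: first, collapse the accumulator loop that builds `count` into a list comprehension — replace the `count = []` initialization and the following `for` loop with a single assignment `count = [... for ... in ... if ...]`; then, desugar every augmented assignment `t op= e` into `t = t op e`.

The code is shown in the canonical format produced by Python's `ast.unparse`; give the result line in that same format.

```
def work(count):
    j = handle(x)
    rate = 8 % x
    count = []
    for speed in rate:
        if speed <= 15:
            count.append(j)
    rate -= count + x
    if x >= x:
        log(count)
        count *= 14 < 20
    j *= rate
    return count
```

Transformed code:
def work(count):
    j = handle(x)
    rate = 8 % x
    count = [j for speed in rate if speed <= 15]
    rate = rate - (count + x)
    if x >= x:
        log(count)
        count = count * (14 < 20)
    j = j * rate
    return count

return count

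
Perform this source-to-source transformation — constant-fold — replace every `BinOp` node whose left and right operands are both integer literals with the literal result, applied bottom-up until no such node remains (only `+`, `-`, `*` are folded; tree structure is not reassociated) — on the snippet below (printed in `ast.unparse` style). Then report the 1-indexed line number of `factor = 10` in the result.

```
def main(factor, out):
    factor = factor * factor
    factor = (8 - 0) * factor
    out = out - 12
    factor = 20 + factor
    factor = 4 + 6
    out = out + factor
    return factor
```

Transformed code:
def main(factor, out):
    factor = factor * factor
    factor = 8 * factor
    out = out - 12
    factor = 20 + factor
    factor = 10
    out = out + factor
    return factor

6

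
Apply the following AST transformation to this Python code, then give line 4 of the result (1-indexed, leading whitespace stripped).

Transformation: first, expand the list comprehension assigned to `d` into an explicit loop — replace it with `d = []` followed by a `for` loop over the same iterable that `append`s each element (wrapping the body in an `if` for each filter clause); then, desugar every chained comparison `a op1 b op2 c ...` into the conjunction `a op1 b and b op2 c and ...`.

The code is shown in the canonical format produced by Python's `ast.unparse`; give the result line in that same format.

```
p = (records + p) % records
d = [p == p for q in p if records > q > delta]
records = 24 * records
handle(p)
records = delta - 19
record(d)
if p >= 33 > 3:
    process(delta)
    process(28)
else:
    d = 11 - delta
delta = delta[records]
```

if records > q and q > delta:

Transformed code:
p = (records + p) % records
d = []
for q in p:
    if records > q and q > delta:
        d.append(p == p)
records = 24 * records
handle(p)
records = delta - 19
record(d)
if p >= 33 and 33 > 3:
    process(delta)
    process(28)
else:
    d = 11 - delta
delta = delta[records]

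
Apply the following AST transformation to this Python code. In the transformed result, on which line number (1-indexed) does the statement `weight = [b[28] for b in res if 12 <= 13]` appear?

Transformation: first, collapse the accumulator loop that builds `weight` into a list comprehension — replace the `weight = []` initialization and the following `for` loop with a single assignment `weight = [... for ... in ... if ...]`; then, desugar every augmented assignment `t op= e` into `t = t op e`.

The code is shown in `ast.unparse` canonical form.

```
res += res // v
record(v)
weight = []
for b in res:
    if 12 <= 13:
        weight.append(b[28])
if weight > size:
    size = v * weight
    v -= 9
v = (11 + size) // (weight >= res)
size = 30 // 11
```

3

Transformed code:
res = res + res // v
record(v)
weight = [b[28] for b in res if 12 <= 13]
if weight > size:
    size = v * weight
    v = v - 9
v = (11 + size) // (weight >= res)
size = 30 // 11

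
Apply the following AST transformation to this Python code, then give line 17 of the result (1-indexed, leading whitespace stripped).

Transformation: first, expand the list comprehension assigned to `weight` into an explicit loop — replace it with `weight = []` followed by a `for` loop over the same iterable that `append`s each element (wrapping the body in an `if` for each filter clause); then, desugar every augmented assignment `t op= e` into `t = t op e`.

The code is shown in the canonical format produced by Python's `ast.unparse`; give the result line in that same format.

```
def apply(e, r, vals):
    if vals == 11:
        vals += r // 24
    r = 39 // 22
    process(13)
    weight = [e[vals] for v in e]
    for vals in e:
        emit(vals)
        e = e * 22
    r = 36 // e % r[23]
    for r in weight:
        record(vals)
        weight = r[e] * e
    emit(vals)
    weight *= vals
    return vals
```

Transformed code:
def apply(e, r, vals):
    if vals == 11:
        vals = vals + r // 24
    r = 39 // 22
    process(13)
    weight = []
    for v in e:
        weight.append(e[vals])
    for vals in e:
        emit(vals)
        e = e * 22
    r = 36 // e % r[23]
    for r in weight:
        record(vals)
        weight = r[e] * e
    emit(vals)
    weight = weight * vals
    return vals

weight = weight * vals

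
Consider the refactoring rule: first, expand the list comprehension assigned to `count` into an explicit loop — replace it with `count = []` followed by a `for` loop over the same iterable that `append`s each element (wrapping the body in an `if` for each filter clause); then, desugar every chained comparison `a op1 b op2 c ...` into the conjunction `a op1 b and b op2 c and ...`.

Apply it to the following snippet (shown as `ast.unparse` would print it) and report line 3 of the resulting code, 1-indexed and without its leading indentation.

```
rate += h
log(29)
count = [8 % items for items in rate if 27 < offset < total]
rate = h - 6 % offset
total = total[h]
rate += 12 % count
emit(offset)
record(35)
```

count = []

Transformed code:
rate += h
log(29)
count = []
for items in rate:
    if 27 < offset and offset < total:
        count.append(8 % items)
rate = h - 6 % offset
total = total[h]
rate += 12 % count
emit(offset)
record(35)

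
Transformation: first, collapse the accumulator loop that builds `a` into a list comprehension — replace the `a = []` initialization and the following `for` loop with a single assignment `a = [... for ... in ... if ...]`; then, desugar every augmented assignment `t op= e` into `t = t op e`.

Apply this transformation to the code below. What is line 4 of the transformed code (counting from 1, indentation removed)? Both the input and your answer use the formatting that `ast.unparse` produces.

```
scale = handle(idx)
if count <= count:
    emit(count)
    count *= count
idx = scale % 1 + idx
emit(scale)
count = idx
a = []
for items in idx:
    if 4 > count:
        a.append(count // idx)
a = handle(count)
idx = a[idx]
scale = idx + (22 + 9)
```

count = count * count

Transformed code:
scale = handle(idx)
if count <= count:
    emit(count)
    count = count * count
idx = scale % 1 + idx
emit(scale)
count = idx
a = [count // idx for items in idx if 4 > count]
a = handle(count)
idx = a[idx]
scale = idx + (22 + 9)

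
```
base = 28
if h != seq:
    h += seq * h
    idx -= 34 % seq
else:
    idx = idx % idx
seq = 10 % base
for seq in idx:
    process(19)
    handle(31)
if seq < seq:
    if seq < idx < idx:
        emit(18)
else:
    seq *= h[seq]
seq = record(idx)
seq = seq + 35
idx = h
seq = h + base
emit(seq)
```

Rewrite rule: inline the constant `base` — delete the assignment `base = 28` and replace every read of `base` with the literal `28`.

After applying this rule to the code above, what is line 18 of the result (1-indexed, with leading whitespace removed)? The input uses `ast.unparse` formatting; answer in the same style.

Transformed code:
if h != seq:
    h += seq * h
    idx -= 34 % seq
else:
    idx = idx % idx
seq = 10 % 28
for seq in idx:
    process(19)
    handle(31)
if seq < seq:
    if seq < idx < idx:
        emit(18)
else:
    seq *= h[seq]
seq = record(idx)
seq = seq + 35
idx = h
seq = h + 28
emit(seq)

seq = h + 28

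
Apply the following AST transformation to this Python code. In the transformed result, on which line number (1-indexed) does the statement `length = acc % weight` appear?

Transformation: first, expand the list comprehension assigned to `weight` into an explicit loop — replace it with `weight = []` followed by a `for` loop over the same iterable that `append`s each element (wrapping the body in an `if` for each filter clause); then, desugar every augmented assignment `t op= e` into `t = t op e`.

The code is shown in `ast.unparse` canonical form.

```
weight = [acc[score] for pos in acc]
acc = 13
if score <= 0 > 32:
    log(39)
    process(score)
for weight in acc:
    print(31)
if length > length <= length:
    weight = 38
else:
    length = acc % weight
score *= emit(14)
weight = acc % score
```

13

Transformed code:
weight = []
for pos in acc:
    weight.append(acc[score])
acc = 13
if score <= 0 > 32:
    log(39)
    process(score)
for weight in acc:
    print(31)
if length > length <= length:
    weight = 38
else:
    length = acc % weight
score = score * emit(14)
weight = acc % score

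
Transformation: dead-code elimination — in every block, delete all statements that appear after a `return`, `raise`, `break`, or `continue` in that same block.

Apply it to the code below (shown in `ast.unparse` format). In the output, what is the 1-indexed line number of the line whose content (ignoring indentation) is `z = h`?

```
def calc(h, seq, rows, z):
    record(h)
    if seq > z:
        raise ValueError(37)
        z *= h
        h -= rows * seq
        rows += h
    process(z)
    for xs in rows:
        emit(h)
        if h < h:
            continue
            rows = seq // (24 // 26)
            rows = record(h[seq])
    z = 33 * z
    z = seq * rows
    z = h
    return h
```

12

Transformed code:
def calc(h, seq, rows, z):
    record(h)
    if seq > z:
        raise ValueError(37)
    process(z)
    for xs in rows:
        emit(h)
        if h < h:
            continue
    z = 33 * z
    z = seq * rows
    z = h
    return h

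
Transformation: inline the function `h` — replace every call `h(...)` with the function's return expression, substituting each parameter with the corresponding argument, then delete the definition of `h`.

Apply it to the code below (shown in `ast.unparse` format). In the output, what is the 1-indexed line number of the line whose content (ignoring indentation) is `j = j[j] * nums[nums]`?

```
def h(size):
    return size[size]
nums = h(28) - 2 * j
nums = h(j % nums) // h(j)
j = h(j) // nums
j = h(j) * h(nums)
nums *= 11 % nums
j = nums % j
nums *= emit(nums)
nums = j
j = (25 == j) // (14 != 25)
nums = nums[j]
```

Transformed code:
nums = 28[28] - 2 * j
nums = (j % nums)[j % nums] // j[j]
j = j[j] // nums
j = j[j] * nums[nums]
nums *= 11 % nums
j = nums % j
nums *= emit(nums)
nums = j
j = (25 == j) // (14 != 25)
nums = nums[j]

4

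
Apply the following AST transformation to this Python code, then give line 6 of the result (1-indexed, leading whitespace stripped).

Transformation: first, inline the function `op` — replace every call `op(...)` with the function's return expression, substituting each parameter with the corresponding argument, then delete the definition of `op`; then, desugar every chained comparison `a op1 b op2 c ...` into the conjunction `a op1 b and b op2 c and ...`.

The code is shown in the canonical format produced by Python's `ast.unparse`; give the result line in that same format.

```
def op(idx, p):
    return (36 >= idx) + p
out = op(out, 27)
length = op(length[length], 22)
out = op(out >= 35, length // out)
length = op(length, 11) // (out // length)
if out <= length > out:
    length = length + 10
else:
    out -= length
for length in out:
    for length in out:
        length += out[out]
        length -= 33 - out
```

Transformed code:
out = (36 >= out) + 27
length = (36 >= length[length]) + 22
out = (36 >= (out >= 35)) + length // out
length = ((36 >= length) + 11) // (out // length)
if out <= length and length > out:
    length = length + 10
else:
    out -= length
for length in out:
    for length in out:
        length += out[out]
        length -= 33 - out

length = length + 10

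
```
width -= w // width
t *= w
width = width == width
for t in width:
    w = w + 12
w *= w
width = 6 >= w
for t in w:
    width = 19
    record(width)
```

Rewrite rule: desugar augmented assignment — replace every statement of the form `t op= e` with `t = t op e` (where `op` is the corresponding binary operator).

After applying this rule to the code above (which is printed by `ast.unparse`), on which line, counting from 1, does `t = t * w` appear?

2

Transformed code:
width = width - w // width
t = t * w
width = width == width
for t in width:
    w = w + 12
w = w * w
width = 6 >= w
for t in w:
    width = 19
    record(width)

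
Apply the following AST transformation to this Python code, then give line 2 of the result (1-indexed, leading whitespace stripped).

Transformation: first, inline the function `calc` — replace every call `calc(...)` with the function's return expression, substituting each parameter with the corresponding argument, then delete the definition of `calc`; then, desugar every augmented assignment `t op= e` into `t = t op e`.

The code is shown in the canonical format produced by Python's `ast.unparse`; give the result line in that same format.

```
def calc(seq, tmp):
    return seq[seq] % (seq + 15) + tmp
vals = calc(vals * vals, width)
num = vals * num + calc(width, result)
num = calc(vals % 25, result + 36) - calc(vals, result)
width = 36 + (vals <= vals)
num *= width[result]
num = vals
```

num = vals * num + (width[width] % (width + 15) + result)

Transformed code:
vals = (vals * vals)[vals * vals] % (vals * vals + 15) + width
num = vals * num + (width[width] % (width + 15) + result)
num = (vals % 25)[vals % 25] % (vals % 25 + 15) + (result + 36) - (vals[vals] % (vals + 15) + result)
width = 36 + (vals <= vals)
num = num * width[result]
num = vals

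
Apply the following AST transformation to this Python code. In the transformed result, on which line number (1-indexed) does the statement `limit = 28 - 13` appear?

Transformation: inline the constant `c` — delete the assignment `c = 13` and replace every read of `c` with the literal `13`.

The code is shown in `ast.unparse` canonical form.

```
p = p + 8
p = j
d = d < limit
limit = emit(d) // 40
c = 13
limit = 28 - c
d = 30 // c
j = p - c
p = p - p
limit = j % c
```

5

Transformed code:
p = p + 8
p = j
d = d < limit
limit = emit(d) // 40
limit = 28 - 13
d = 30 // 13
j = p - 13
p = p - p
limit = j % 13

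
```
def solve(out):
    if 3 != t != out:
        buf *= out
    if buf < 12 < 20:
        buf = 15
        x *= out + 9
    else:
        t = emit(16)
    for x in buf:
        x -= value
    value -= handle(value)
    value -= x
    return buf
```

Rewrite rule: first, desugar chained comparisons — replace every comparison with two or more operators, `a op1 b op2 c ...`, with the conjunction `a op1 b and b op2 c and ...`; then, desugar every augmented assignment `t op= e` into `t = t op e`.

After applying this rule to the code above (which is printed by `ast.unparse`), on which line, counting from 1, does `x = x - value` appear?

Transformed code:
def solve(out):
    if 3 != t and t != out:
        buf = buf * out
    if buf < 12 and 12 < 20:
        buf = 15
        x = x * (out + 9)
    else:
        t = emit(16)
    for x in buf:
        x = x - value
    value = value - handle(value)
    value = value - x
    return buf

10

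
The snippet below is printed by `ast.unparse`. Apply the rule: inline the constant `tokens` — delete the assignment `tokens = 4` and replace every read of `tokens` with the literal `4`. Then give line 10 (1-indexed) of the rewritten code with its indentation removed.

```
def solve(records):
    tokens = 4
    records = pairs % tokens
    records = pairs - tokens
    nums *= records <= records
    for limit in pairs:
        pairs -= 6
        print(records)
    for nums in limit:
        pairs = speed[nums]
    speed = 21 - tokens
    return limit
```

speed = 21 - 4

Transformed code:
def solve(records):
    records = pairs % 4
    records = pairs - 4
    nums *= records <= records
    for limit in pairs:
        pairs -= 6
        print(records)
    for nums in limit:
        pairs = speed[nums]
    speed = 21 - 4
    return limit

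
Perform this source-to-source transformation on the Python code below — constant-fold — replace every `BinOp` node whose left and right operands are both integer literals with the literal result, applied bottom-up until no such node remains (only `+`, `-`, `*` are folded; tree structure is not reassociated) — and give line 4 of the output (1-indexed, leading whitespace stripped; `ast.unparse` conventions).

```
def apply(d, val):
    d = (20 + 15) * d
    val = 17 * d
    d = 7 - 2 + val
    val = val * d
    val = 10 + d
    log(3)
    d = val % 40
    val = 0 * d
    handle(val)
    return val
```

Transformed code:
def apply(d, val):
    d = 35 * d
    val = 17 * d
    d = 5 + val
    val = val * d
    val = 10 + d
    log(3)
    d = val % 40
    val = 0 * d
    handle(val)
    return val

d = 5 + val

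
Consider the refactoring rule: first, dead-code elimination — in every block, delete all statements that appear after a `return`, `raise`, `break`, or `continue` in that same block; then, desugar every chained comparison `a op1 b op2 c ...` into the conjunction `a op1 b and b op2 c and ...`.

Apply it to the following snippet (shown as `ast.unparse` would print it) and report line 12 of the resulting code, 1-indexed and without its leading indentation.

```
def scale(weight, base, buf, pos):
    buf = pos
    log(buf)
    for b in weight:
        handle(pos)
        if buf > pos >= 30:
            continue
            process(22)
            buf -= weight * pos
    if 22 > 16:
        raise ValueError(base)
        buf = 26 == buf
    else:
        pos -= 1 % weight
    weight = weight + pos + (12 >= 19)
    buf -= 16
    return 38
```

Transformed code:
def scale(weight, base, buf, pos):
    buf = pos
    log(buf)
    for b in weight:
        handle(pos)
        if buf > pos and pos >= 30:
            continue
    if 22 > 16:
        raise ValueError(base)
    else:
        pos -= 1 % weight
    weight = weight + pos + (12 >= 19)
    buf -= 16
    return 38

weight = weight + pos + (12 >= 19)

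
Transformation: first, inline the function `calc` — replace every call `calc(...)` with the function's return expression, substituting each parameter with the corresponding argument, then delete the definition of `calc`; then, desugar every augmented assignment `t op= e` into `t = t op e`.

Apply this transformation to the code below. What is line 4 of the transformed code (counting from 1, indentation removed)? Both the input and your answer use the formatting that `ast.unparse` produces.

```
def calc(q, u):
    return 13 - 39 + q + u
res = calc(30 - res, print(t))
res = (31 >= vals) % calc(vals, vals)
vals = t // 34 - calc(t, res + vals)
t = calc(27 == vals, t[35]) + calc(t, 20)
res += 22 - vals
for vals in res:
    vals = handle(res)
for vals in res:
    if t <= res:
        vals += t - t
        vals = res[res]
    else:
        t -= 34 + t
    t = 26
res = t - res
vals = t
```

Transformed code:
res = 13 - 39 + (30 - res) + print(t)
res = (31 >= vals) % (13 - 39 + vals + vals)
vals = t // 34 - (13 - 39 + t + (res + vals))
t = 13 - 39 + (27 == vals) + t[35] + (13 - 39 + t + 20)
res = res + (22 - vals)
for vals in res:
    vals = handle(res)
for vals in res:
    if t <= res:
        vals = vals + (t - t)
        vals = res[res]
    else:
        t = t - (34 + t)
    t = 26
res = t - res
vals = t

t = 13 - 39 + (27 == vals) + t[35] + (13 - 39 + t + 20)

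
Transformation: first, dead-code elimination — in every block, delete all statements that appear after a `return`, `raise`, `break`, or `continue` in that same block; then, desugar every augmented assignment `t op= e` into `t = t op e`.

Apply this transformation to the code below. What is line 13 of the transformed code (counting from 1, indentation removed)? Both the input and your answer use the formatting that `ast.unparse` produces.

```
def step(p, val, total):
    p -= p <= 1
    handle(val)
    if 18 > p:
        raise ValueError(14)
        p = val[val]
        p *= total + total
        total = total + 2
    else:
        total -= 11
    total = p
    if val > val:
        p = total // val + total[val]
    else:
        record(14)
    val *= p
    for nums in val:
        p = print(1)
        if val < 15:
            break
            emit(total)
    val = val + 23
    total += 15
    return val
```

val = val * p

Transformed code:
def step(p, val, total):
    p = p - (p <= 1)
    handle(val)
    if 18 > p:
        raise ValueError(14)
    else:
        total = total - 11
    total = p
    if val > val:
        p = total // val + total[val]
    else:
        record(14)
    val = val * p
    for nums in val:
        p = print(1)
        if val < 15:
            break
    val = val + 23
    total = total + 15
    return val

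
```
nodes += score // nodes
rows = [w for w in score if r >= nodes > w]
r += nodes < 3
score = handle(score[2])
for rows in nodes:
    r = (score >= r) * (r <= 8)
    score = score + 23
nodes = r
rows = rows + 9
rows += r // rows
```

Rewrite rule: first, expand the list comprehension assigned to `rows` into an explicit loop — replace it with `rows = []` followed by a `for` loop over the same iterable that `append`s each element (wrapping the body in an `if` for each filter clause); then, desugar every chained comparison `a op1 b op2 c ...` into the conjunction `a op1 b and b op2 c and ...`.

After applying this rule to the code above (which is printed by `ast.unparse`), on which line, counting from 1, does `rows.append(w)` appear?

5

Transformed code:
nodes += score // nodes
rows = []
for w in score:
    if r >= nodes and nodes > w:
        rows.append(w)
r += nodes < 3
score = handle(score[2])
for rows in nodes:
    r = (score >= r) * (r <= 8)
    score = score + 23
nodes = r
rows = rows + 9
rows += r // rows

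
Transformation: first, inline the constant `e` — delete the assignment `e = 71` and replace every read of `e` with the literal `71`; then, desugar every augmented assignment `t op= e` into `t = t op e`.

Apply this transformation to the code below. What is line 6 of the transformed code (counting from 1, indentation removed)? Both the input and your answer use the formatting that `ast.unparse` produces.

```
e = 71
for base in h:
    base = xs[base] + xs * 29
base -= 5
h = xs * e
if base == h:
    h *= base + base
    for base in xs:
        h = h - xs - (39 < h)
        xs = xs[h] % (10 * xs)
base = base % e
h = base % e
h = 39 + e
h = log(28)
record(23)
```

Transformed code:
for base in h:
    base = xs[base] + xs * 29
base = base - 5
h = xs * 71
if base == h:
    h = h * (base + base)
    for base in xs:
        h = h - xs - (39 < h)
        xs = xs[h] % (10 * xs)
base = base % 71
h = base % 71
h = 39 + 71
h = log(28)
record(23)

h = h * (base + base)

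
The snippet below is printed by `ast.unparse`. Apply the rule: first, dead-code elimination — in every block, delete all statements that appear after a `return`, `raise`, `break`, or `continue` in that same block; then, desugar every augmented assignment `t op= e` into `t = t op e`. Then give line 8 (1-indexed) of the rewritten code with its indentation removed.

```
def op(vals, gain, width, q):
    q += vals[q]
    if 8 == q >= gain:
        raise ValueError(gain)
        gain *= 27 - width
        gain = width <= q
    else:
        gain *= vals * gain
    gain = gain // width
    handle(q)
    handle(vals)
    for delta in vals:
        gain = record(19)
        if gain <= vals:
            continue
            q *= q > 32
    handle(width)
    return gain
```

handle(q)

Transformed code:
def op(vals, gain, width, q):
    q = q + vals[q]
    if 8 == q >= gain:
        raise ValueError(gain)
    else:
        gain = gain * (vals * gain)
    gain = gain // width
    handle(q)
    handle(vals)
    for delta in vals:
        gain = record(19)
        if gain <= vals:
            continue
    handle(width)
    return gain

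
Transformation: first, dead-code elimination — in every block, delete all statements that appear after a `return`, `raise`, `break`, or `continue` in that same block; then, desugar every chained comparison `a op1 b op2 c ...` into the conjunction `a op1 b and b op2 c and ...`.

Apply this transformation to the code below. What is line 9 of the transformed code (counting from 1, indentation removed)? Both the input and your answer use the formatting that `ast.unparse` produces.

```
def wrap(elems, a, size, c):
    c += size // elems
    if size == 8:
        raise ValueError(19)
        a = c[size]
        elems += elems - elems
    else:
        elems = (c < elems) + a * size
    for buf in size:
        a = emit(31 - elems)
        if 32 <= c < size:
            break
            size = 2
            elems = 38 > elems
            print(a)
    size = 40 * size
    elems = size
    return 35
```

if 32 <= c and c < size:

Transformed code:
def wrap(elems, a, size, c):
    c += size // elems
    if size == 8:
        raise ValueError(19)
    else:
        elems = (c < elems) + a * size
    for buf in size:
        a = emit(31 - elems)
        if 32 <= c and c < size:
            break
    size = 40 * size
    elems = size
    return 35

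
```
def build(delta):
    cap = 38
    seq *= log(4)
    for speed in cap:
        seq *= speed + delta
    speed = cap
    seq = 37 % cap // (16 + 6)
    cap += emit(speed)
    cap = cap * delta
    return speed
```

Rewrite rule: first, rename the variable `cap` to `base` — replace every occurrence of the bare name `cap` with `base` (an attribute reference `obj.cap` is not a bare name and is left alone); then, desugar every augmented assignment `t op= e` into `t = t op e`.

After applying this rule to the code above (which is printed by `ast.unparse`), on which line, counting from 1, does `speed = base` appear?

6

Transformed code:
def build(delta):
    base = 38
    seq = seq * log(4)
    for speed in base:
        seq = seq * (speed + delta)
    speed = base
    seq = 37 % base // (16 + 6)
    base = base + emit(speed)
    base = base * delta
    return speed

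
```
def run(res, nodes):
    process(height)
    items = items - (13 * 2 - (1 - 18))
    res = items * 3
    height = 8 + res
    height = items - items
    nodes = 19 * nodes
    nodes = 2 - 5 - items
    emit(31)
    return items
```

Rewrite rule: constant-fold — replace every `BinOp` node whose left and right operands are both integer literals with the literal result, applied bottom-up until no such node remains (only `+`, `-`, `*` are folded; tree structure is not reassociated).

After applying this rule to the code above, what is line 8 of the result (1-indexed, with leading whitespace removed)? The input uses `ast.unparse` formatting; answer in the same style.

Transformed code:
def run(res, nodes):
    process(height)
    items = items - 43
    res = items * 3
    height = 8 + res
    height = items - items
    nodes = 19 * nodes
    nodes = -3 - items
    emit(31)
    return items

nodes = -3 - items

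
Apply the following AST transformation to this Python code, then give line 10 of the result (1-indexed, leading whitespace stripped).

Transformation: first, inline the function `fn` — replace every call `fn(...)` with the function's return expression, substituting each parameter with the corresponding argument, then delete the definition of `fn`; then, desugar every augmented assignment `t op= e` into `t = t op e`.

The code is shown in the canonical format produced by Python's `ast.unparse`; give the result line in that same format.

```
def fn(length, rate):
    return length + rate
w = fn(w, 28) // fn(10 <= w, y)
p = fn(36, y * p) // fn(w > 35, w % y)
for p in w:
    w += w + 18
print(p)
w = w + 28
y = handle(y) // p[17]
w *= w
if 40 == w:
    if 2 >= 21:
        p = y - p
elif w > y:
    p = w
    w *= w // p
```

if 2 >= 21:

Transformed code:
w = (w + 28) // ((10 <= w) + y)
p = (36 + y * p) // ((w > 35) + w % y)
for p in w:
    w = w + (w + 18)
print(p)
w = w + 28
y = handle(y) // p[17]
w = w * w
if 40 == w:
    if 2 >= 21:
        p = y - p
elif w > y:
    p = w
    w = w * (w // p)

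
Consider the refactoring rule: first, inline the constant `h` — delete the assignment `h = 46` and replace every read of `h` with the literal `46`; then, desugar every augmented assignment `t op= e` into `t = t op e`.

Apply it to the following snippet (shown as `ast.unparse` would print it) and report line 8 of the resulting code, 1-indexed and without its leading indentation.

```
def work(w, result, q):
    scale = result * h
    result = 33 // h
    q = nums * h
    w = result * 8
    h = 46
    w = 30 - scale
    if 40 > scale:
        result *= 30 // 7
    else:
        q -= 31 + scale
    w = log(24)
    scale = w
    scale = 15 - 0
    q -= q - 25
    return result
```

Transformed code:
def work(w, result, q):
    scale = result * 46
    result = 33 // 46
    q = nums * 46
    w = result * 8
    w = 30 - scale
    if 40 > scale:
        result = result * (30 // 7)
    else:
        q = q - (31 + scale)
    w = log(24)
    scale = w
    scale = 15 - 0
    q = q - (q - 25)
    return result

result = result * (30 // 7)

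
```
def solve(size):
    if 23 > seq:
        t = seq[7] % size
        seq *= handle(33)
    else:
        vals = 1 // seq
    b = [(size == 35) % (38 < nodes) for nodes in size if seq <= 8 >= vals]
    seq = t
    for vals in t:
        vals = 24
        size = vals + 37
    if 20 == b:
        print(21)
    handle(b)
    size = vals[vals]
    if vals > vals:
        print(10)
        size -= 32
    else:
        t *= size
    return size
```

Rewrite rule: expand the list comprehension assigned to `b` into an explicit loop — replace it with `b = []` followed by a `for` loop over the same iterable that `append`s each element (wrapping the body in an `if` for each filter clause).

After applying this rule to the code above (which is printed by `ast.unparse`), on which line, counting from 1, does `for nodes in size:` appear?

8

Transformed code:
def solve(size):
    if 23 > seq:
        t = seq[7] % size
        seq *= handle(33)
    else:
        vals = 1 // seq
    b = []
    for nodes in size:
        if seq <= 8 >= vals:
            b.append((size == 35) % (38 < nodes))
    seq = t
    for vals in t:
        vals = 24
        size = vals + 37
    if 20 == b:
        print(21)
    handle(b)
    size = vals[vals]
    if vals > vals:
        print(10)
        size -= 32
    else:
        t *= size
    return size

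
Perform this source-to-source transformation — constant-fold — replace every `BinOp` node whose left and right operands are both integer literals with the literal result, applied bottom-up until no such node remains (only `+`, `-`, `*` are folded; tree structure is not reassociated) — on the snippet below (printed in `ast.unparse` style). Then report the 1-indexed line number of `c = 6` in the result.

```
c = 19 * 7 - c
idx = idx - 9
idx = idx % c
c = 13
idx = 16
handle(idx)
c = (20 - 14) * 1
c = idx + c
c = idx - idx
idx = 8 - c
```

7

Transformed code:
c = 133 - c
idx = idx - 9
idx = idx % c
c = 13
idx = 16
handle(idx)
c = 6
c = idx + c
c = idx - idx
idx = 8 - c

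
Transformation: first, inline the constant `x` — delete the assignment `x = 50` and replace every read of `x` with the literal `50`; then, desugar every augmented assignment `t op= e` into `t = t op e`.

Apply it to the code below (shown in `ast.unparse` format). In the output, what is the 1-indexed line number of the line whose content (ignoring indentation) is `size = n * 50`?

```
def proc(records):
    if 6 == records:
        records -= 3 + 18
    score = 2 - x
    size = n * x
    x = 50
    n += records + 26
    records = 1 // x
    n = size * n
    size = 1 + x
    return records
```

Transformed code:
def proc(records):
    if 6 == records:
        records = records - (3 + 18)
    score = 2 - 50
    size = n * 50
    n = n + (records + 26)
    records = 1 // 50
    n = size * n
    size = 1 + 50
    return records

5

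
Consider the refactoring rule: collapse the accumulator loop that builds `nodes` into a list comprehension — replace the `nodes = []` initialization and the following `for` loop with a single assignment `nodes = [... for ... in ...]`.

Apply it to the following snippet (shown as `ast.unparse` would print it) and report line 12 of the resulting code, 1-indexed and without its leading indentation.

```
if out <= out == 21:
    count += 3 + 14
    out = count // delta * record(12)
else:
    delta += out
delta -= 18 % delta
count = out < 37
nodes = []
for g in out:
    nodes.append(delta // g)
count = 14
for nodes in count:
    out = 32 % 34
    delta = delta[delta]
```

delta = delta[delta]

Transformed code:
if out <= out == 21:
    count += 3 + 14
    out = count // delta * record(12)
else:
    delta += out
delta -= 18 % delta
count = out < 37
nodes = [delta // g for g in out]
count = 14
for nodes in count:
    out = 32 % 34
    delta = delta[delta]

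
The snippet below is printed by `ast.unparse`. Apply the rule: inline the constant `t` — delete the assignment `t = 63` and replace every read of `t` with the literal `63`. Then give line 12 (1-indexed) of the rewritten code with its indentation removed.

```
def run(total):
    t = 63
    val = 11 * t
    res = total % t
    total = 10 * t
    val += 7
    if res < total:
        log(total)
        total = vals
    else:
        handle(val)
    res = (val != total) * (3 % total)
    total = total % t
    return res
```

total = total % 63

Transformed code:
def run(total):
    val = 11 * 63
    res = total % 63
    total = 10 * 63
    val += 7
    if res < total:
        log(total)
        total = vals
    else:
        handle(val)
    res = (val != total) * (3 % total)
    total = total % 63
    return res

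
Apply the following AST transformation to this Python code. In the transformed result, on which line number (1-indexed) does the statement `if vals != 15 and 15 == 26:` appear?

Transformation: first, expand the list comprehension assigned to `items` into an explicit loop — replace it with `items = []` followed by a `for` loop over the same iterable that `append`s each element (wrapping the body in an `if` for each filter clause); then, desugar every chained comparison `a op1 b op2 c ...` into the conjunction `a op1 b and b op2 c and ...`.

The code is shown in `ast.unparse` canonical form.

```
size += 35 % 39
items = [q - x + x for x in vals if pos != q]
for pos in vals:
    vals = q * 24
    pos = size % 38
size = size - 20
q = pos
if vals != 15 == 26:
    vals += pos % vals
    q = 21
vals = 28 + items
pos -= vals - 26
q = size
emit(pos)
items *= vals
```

11

Transformed code:
size += 35 % 39
items = []
for x in vals:
    if pos != q:
        items.append(q - x + x)
for pos in vals:
    vals = q * 24
    pos = size % 38
size = size - 20
q = pos
if vals != 15 and 15 == 26:
    vals += pos % vals
    q = 21
vals = 28 + items
pos -= vals - 26
q = size
emit(pos)
items *= vals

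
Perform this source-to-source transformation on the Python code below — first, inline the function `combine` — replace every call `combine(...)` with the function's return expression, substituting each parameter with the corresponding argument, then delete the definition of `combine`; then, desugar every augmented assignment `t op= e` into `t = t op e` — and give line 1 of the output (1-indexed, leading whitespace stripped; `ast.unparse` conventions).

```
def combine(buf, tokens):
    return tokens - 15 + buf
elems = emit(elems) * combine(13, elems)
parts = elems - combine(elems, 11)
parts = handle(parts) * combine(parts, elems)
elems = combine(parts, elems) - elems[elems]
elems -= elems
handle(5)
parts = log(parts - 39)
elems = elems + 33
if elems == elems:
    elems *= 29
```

elems = emit(elems) * (elems - 15 + 13)

Transformed code:
elems = emit(elems) * (elems - 15 + 13)
parts = elems - (11 - 15 + elems)
parts = handle(parts) * (elems - 15 + parts)
elems = elems - 15 + parts - elems[elems]
elems = elems - elems
handle(5)
parts = log(parts - 39)
elems = elems + 33
if elems == elems:
    elems = elems * 29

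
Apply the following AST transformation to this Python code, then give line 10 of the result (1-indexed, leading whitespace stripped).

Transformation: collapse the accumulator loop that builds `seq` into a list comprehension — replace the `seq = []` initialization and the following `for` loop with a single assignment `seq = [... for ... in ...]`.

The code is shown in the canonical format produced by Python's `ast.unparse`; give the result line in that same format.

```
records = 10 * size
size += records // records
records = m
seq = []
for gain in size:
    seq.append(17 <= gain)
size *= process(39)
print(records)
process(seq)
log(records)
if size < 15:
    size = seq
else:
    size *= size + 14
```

Transformed code:
records = 10 * size
size += records // records
records = m
seq = [17 <= gain for gain in size]
size *= process(39)
print(records)
process(seq)
log(records)
if size < 15:
    size = seq
else:
    size *= size + 14

size = seq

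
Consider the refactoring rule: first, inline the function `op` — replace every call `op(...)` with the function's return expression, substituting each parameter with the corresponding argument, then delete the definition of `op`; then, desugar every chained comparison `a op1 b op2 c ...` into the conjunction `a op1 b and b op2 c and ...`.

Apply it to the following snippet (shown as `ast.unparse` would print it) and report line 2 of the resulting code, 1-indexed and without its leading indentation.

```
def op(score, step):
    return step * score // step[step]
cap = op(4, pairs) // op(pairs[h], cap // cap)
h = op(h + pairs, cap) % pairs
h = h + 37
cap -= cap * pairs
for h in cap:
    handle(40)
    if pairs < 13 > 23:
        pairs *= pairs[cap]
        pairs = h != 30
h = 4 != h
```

Transformed code:
cap = pairs * 4 // pairs[pairs] // (cap // cap * pairs[h] // (cap // cap)[cap // cap])
h = cap * (h + pairs) // cap[cap] % pairs
h = h + 37
cap -= cap * pairs
for h in cap:
    handle(40)
    if pairs < 13 and 13 > 23:
        pairs *= pairs[cap]
        pairs = h != 30
h = 4 != h

h = cap * (h + pairs) // cap[cap] % pairs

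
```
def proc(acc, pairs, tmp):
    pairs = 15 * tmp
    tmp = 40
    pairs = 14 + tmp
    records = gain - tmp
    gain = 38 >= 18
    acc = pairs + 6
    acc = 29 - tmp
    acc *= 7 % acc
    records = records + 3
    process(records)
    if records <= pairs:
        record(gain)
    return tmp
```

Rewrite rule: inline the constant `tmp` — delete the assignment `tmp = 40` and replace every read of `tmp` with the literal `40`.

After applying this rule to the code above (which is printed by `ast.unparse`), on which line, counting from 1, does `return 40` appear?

13

Transformed code:
def proc(acc, pairs, tmp):
    pairs = 15 * 40
    pairs = 14 + 40
    records = gain - 40
    gain = 38 >= 18
    acc = pairs + 6
    acc = 29 - 40
    acc *= 7 % acc
    records = records + 3
    process(records)
    if records <= pairs:
        record(gain)
    return 40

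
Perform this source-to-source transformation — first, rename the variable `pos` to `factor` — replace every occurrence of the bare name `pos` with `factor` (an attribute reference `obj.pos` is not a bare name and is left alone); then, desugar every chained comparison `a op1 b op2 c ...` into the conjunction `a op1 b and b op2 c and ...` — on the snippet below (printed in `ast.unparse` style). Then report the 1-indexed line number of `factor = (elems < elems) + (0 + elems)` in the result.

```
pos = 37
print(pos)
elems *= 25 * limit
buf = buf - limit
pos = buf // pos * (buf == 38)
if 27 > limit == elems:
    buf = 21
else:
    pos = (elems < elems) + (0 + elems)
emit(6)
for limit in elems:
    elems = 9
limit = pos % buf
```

9

Transformed code:
factor = 37
print(factor)
elems *= 25 * limit
buf = buf - limit
factor = buf // factor * (buf == 38)
if 27 > limit and limit == elems:
    buf = 21
else:
    factor = (elems < elems) + (0 + elems)
emit(6)
for limit in elems:
    elems = 9
limit = factor % buf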